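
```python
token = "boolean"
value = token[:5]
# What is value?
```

token has length 7. The slice token[:5] selects indices [0, 1, 2, 3, 4] (0->'b', 1->'o', 2->'o', 3->'l', 4->'e'), giving 'boole'.

'boole'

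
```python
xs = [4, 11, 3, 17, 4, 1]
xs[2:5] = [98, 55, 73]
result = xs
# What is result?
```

xs starts as [4, 11, 3, 17, 4, 1] (length 6). The slice xs[2:5] covers indices [2, 3, 4] with values [3, 17, 4]. Replacing that slice with [98, 55, 73] (same length) produces [4, 11, 98, 55, 73, 1].

[4, 11, 98, 55, 73, 1]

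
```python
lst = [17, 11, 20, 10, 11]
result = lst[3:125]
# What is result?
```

lst has length 5. The slice lst[3:125] selects indices [3, 4] (3->10, 4->11), giving [10, 11].

[10, 11]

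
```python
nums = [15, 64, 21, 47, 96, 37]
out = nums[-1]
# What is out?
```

nums has length 6. Negative index -1 maps to positive index 6 + (-1) = 5. nums[5] = 37.

37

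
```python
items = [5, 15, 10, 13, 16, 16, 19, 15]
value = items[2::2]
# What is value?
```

items has length 8. The slice items[2::2] selects indices [2, 4, 6] (2->10, 4->16, 6->19), giving [10, 16, 19].

[10, 16, 19]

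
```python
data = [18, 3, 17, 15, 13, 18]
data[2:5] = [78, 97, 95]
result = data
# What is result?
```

data starts as [18, 3, 17, 15, 13, 18] (length 6). The slice data[2:5] covers indices [2, 3, 4] with values [17, 15, 13]. Replacing that slice with [78, 97, 95] (same length) produces [18, 3, 78, 97, 95, 18].

[18, 3, 78, 97, 95, 18]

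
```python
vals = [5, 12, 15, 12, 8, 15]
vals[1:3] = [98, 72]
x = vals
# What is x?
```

vals starts as [5, 12, 15, 12, 8, 15] (length 6). The slice vals[1:3] covers indices [1, 2] with values [12, 15]. Replacing that slice with [98, 72] (same length) produces [5, 98, 72, 12, 8, 15].

[5, 98, 72, 12, 8, 15]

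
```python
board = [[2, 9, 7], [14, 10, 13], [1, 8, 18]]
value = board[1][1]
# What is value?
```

board[1] = [14, 10, 13]. Taking column 1 of that row yields 10.

10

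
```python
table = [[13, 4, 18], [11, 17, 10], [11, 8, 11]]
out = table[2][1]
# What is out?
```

table[2] = [11, 8, 11]. Taking column 1 of that row yields 8.

8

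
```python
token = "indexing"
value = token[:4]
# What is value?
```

token has length 8. The slice token[:4] selects indices [0, 1, 2, 3] (0->'i', 1->'n', 2->'d', 3->'e'), giving 'inde'.

'inde'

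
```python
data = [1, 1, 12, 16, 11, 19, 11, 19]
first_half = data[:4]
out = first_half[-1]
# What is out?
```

data has length 8. The slice data[:4] selects indices [0, 1, 2, 3] (0->1, 1->1, 2->12, 3->16), giving [1, 1, 12, 16]. So first_half = [1, 1, 12, 16]. Then first_half[-1] = 16.

16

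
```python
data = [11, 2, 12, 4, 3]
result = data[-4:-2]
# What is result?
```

data has length 5. The slice data[-4:-2] selects indices [1, 2] (1->2, 2->12), giving [2, 12].

[2, 12]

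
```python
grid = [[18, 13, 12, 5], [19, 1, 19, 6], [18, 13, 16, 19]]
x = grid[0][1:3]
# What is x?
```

grid[0] = [18, 13, 12, 5]. grid[0] has length 4. The slice grid[0][1:3] selects indices [1, 2] (1->13, 2->12), giving [13, 12].

[13, 12]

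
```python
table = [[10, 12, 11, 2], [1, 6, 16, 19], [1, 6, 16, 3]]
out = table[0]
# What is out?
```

table has 3 rows. Row 0 is [10, 12, 11, 2].

[10, 12, 11, 2]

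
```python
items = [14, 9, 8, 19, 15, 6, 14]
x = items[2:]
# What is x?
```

items has length 7. The slice items[2:] selects indices [2, 3, 4, 5, 6] (2->8, 3->19, 4->15, 5->6, 6->14), giving [8, 19, 15, 6, 14].

[8, 19, 15, 6, 14]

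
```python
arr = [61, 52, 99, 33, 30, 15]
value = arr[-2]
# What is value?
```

arr has length 6. Negative index -2 maps to positive index 6 + (-2) = 4. arr[4] = 30.

30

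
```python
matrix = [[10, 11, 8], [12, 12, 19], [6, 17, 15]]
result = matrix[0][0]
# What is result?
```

matrix[0] = [10, 11, 8]. Taking column 0 of that row yields 10.

10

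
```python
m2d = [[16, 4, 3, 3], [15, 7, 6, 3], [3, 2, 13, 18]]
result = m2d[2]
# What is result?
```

m2d has 3 rows. Row 2 is [3, 2, 13, 18].

[3, 2, 13, 18]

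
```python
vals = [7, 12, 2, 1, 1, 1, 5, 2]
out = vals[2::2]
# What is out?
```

vals has length 8. The slice vals[2::2] selects indices [2, 4, 6] (2->2, 4->1, 6->5), giving [2, 1, 5].

[2, 1, 5]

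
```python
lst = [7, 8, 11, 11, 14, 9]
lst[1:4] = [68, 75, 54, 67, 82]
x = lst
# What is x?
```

lst starts as [7, 8, 11, 11, 14, 9] (length 6). The slice lst[1:4] covers indices [1, 2, 3] with values [8, 11, 11]. Replacing that slice with [68, 75, 54, 67, 82] (different length) produces [7, 68, 75, 54, 67, 82, 14, 9].

[7, 68, 75, 54, 67, 82, 14, 9]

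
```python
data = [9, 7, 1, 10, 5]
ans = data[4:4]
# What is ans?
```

data has length 5. The slice data[4:4] resolves to an empty index range, so the result is [].

[]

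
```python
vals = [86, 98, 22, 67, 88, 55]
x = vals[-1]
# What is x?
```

vals has length 6. Negative index -1 maps to positive index 6 + (-1) = 5. vals[5] = 55.

55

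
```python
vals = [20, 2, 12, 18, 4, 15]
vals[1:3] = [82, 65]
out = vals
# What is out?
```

vals starts as [20, 2, 12, 18, 4, 15] (length 6). The slice vals[1:3] covers indices [1, 2] with values [2, 12]. Replacing that slice with [82, 65] (same length) produces [20, 82, 65, 18, 4, 15].

[20, 82, 65, 18, 4, 15]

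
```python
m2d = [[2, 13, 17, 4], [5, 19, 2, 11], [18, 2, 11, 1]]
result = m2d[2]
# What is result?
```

m2d has 3 rows. Row 2 is [18, 2, 11, 1].

[18, 2, 11, 1]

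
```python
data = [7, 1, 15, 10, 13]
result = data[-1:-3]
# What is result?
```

data has length 5. The slice data[-1:-3] resolves to an empty index range, so the result is [].

[]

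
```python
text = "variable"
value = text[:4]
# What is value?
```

text has length 8. The slice text[:4] selects indices [0, 1, 2, 3] (0->'v', 1->'a', 2->'r', 3->'i'), giving 'vari'.

'vari'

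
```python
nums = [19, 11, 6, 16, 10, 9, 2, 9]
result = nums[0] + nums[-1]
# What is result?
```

nums has length 8. nums[0] = 19.
nums has length 8. Negative index -1 maps to positive index 8 + (-1) = 7. nums[7] = 9.
Sum: 19 + 9 = 28.

28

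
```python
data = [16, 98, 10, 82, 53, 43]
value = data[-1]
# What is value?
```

data has length 6. Negative index -1 maps to positive index 6 + (-1) = 5. data[5] = 43.

43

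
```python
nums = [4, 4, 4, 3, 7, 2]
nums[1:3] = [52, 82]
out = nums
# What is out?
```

nums starts as [4, 4, 4, 3, 7, 2] (length 6). The slice nums[1:3] covers indices [1, 2] with values [4, 4]. Replacing that slice with [52, 82] (same length) produces [4, 52, 82, 3, 7, 2].

[4, 52, 82, 3, 7, 2]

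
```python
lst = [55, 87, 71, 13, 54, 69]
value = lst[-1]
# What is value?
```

lst has length 6. Negative index -1 maps to positive index 6 + (-1) = 5. lst[5] = 69.

69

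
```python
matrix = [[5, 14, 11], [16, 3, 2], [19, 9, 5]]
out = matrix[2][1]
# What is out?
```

matrix[2] = [19, 9, 5]. Taking column 1 of that row yields 9.

9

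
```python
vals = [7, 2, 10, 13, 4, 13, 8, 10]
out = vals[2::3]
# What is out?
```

vals has length 8. The slice vals[2::3] selects indices [2, 5] (2->10, 5->13), giving [10, 13].

[10, 13]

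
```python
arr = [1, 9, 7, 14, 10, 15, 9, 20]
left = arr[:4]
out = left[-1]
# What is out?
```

arr has length 8. The slice arr[:4] selects indices [0, 1, 2, 3] (0->1, 1->9, 2->7, 3->14), giving [1, 9, 7, 14]. So left = [1, 9, 7, 14]. Then left[-1] = 14.

14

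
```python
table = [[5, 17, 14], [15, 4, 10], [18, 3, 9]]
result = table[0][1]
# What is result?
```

table[0] = [5, 17, 14]. Taking column 1 of that row yields 17.

17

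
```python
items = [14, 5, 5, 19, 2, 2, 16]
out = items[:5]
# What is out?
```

items has length 7. The slice items[:5] selects indices [0, 1, 2, 3, 4] (0->14, 1->5, 2->5, 3->19, 4->2), giving [14, 5, 5, 19, 2].

[14, 5, 5, 19, 2]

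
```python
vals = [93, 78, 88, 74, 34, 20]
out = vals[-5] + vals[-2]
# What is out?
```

vals has length 6. Negative index -5 maps to positive index 6 + (-5) = 1. vals[1] = 78.
vals has length 6. Negative index -2 maps to positive index 6 + (-2) = 4. vals[4] = 34.
Sum: 78 + 34 = 112.

112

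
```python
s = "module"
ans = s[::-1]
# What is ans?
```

s has length 6. The slice s[::-1] selects indices [5, 4, 3, 2, 1, 0] (5->'e', 4->'l', 3->'u', 2->'d', 1->'o', 0->'m'), giving 'eludom'.

'eludom'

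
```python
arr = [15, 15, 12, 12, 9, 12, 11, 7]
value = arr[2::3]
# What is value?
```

arr has length 8. The slice arr[2::3] selects indices [2, 5] (2->12, 5->12), giving [12, 12].

[12, 12]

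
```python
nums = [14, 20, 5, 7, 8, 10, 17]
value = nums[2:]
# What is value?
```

nums has length 7. The slice nums[2:] selects indices [2, 3, 4, 5, 6] (2->5, 3->7, 4->8, 5->10, 6->17), giving [5, 7, 8, 10, 17].

[5, 7, 8, 10, 17]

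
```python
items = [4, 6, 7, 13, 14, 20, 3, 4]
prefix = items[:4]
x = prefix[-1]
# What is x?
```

items has length 8. The slice items[:4] selects indices [0, 1, 2, 3] (0->4, 1->6, 2->7, 3->13), giving [4, 6, 7, 13]. So prefix = [4, 6, 7, 13]. Then prefix[-1] = 13.

13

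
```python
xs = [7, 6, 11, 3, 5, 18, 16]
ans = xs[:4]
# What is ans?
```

xs has length 7. The slice xs[:4] selects indices [0, 1, 2, 3] (0->7, 1->6, 2->11, 3->3), giving [7, 6, 11, 3].

[7, 6, 11, 3]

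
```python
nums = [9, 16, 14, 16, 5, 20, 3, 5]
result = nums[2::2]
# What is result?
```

nums has length 8. The slice nums[2::2] selects indices [2, 4, 6] (2->14, 4->5, 6->3), giving [14, 5, 3].

[14, 5, 3]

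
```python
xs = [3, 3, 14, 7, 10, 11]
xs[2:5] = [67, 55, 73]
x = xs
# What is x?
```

xs starts as [3, 3, 14, 7, 10, 11] (length 6). The slice xs[2:5] covers indices [2, 3, 4] with values [14, 7, 10]. Replacing that slice with [67, 55, 73] (same length) produces [3, 3, 67, 55, 73, 11].

[3, 3, 67, 55, 73, 11]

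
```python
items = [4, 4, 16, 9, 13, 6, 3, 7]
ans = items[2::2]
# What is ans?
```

items has length 8. The slice items[2::2] selects indices [2, 4, 6] (2->16, 4->13, 6->3), giving [16, 13, 3].

[16, 13, 3]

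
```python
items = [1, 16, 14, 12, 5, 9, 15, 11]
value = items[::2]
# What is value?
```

items has length 8. The slice items[::2] selects indices [0, 2, 4, 6] (0->1, 2->14, 4->5, 6->15), giving [1, 14, 5, 15].

[1, 14, 5, 15]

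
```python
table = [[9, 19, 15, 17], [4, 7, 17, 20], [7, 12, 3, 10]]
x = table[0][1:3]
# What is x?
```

table[0] = [9, 19, 15, 17]. table[0] has length 4. The slice table[0][1:3] selects indices [1, 2] (1->19, 2->15), giving [19, 15].

[19, 15]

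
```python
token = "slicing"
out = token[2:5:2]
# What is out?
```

token has length 7. The slice token[2:5:2] selects indices [2, 4] (2->'i', 4->'i'), giving 'ii'.

'ii'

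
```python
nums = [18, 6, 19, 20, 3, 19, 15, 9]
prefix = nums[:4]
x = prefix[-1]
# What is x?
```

nums has length 8. The slice nums[:4] selects indices [0, 1, 2, 3] (0->18, 1->6, 2->19, 3->20), giving [18, 6, 19, 20]. So prefix = [18, 6, 19, 20]. Then prefix[-1] = 20.

20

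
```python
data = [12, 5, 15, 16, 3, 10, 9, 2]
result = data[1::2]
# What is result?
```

data has length 8. The slice data[1::2] selects indices [1, 3, 5, 7] (1->5, 3->16, 5->10, 7->2), giving [5, 16, 10, 2].

[5, 16, 10, 2]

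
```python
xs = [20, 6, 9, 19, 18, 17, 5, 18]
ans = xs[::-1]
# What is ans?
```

xs has length 8. The slice xs[::-1] selects indices [7, 6, 5, 4, 3, 2, 1, 0] (7->18, 6->5, 5->17, 4->18, 3->19, 2->9, 1->6, 0->20), giving [18, 5, 17, 18, 19, 9, 6, 20].

[18, 5, 17, 18, 19, 9, 6, 20]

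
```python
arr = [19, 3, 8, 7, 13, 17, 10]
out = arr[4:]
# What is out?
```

arr has length 7. The slice arr[4:] selects indices [4, 5, 6] (4->13, 5->17, 6->10), giving [13, 17, 10].

[13, 17, 10]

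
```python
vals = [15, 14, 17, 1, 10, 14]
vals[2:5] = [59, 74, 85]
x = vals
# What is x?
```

vals starts as [15, 14, 17, 1, 10, 14] (length 6). The slice vals[2:5] covers indices [2, 3, 4] with values [17, 1, 10]. Replacing that slice with [59, 74, 85] (same length) produces [15, 14, 59, 74, 85, 14].

[15, 14, 59, 74, 85, 14]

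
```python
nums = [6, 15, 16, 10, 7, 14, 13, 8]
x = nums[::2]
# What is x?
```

nums has length 8. The slice nums[::2] selects indices [0, 2, 4, 6] (0->6, 2->16, 4->7, 6->13), giving [6, 16, 7, 13].

[6, 16, 7, 13]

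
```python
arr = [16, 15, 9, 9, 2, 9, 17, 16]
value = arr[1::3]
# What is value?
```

arr has length 8. The slice arr[1::3] selects indices [1, 4, 7] (1->15, 4->2, 7->16), giving [15, 2, 16].

[15, 2, 16]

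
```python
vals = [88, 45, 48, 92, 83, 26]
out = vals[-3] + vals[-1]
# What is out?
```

vals has length 6. Negative index -3 maps to positive index 6 + (-3) = 3. vals[3] = 92.
vals has length 6. Negative index -1 maps to positive index 6 + (-1) = 5. vals[5] = 26.
Sum: 92 + 26 = 118.

118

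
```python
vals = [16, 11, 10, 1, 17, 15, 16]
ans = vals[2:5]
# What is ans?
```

vals has length 7. The slice vals[2:5] selects indices [2, 3, 4] (2->10, 3->1, 4->17), giving [10, 1, 17].

[10, 1, 17]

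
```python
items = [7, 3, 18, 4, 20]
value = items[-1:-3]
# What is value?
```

items has length 5. The slice items[-1:-3] resolves to an empty index range, so the result is [].

[]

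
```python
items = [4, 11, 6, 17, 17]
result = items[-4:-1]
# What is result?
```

items has length 5. The slice items[-4:-1] selects indices [1, 2, 3] (1->11, 2->6, 3->17), giving [11, 6, 17].

[11, 6, 17]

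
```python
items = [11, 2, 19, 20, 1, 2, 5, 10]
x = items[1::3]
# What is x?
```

items has length 8. The slice items[1::3] selects indices [1, 4, 7] (1->2, 4->1, 7->10), giving [2, 1, 10].

[2, 1, 10]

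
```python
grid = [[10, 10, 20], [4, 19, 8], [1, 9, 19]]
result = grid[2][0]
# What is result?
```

grid[2] = [1, 9, 19]. Taking column 0 of that row yields 1.

1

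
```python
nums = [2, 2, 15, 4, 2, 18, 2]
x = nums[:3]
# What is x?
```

nums has length 7. The slice nums[:3] selects indices [0, 1, 2] (0->2, 1->2, 2->15), giving [2, 2, 15].

[2, 2, 15]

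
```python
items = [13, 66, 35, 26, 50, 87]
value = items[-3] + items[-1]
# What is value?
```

items has length 6. Negative index -3 maps to positive index 6 + (-3) = 3. items[3] = 26.
items has length 6. Negative index -1 maps to positive index 6 + (-1) = 5. items[5] = 87.
Sum: 26 + 87 = 113.

113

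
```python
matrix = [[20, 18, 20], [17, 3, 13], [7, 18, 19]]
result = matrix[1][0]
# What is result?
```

matrix[1] = [17, 3, 13]. Taking column 0 of that row yields 17.

17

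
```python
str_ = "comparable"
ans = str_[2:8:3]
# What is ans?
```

str_ has length 10. The slice str_[2:8:3] selects indices [2, 5] (2->'m', 5->'r'), giving 'mr'.

'mr'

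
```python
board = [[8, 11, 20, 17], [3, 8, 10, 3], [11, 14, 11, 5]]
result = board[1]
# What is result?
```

board has 3 rows. Row 1 is [3, 8, 10, 3].

[3, 8, 10, 3]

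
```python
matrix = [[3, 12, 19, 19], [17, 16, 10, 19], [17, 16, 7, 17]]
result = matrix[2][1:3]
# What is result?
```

matrix[2] = [17, 16, 7, 17]. matrix[2] has length 4. The slice matrix[2][1:3] selects indices [1, 2] (1->16, 2->7), giving [16, 7].

[16, 7]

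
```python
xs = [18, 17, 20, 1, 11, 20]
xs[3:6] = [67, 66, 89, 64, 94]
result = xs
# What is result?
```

xs starts as [18, 17, 20, 1, 11, 20] (length 6). The slice xs[3:6] covers indices [3, 4, 5] with values [1, 11, 20]. Replacing that slice with [67, 66, 89, 64, 94] (different length) produces [18, 17, 20, 67, 66, 89, 64, 94].

[18, 17, 20, 67, 66, 89, 64, 94]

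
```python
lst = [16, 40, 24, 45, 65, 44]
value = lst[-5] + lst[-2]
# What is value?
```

lst has length 6. Negative index -5 maps to positive index 6 + (-5) = 1. lst[1] = 40.
lst has length 6. Negative index -2 maps to positive index 6 + (-2) = 4. lst[4] = 65.
Sum: 40 + 65 = 105.

105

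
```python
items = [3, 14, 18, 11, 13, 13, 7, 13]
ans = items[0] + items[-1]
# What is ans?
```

items has length 8. items[0] = 3.
items has length 8. Negative index -1 maps to positive index 8 + (-1) = 7. items[7] = 13.
Sum: 3 + 13 = 16.

16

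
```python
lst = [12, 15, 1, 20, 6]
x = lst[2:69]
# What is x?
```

lst has length 5. The slice lst[2:69] selects indices [2, 3, 4] (2->1, 3->20, 4->6), giving [1, 20, 6].

[1, 20, 6]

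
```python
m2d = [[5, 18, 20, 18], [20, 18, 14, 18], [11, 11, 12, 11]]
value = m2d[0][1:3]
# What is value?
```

m2d[0] = [5, 18, 20, 18]. m2d[0] has length 4. The slice m2d[0][1:3] selects indices [1, 2] (1->18, 2->20), giving [18, 20].

[18, 20]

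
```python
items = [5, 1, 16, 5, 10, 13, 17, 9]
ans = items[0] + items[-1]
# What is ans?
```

items has length 8. items[0] = 5.
items has length 8. Negative index -1 maps to positive index 8 + (-1) = 7. items[7] = 9.
Sum: 5 + 9 = 14.

14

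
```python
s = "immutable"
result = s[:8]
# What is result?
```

s has length 9. The slice s[:8] selects indices [0, 1, 2, 3, 4, 5, 6, 7] (0->'i', 1->'m', 2->'m', 3->'u', 4->'t', 5->'a', 6->'b', 7->'l'), giving 'immutabl'.

'immutabl'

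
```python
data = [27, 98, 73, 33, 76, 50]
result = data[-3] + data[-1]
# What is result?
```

data has length 6. Negative index -3 maps to positive index 6 + (-3) = 3. data[3] = 33.
data has length 6. Negative index -1 maps to positive index 6 + (-1) = 5. data[5] = 50.
Sum: 33 + 50 = 83.

83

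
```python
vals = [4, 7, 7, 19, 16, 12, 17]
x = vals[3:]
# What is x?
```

vals has length 7. The slice vals[3:] selects indices [3, 4, 5, 6] (3->19, 4->16, 5->12, 6->17), giving [19, 16, 12, 17].

[19, 16, 12, 17]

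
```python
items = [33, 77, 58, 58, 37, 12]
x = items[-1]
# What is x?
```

items has length 6. Negative index -1 maps to positive index 6 + (-1) = 5. items[5] = 12.

12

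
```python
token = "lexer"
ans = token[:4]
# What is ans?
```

token has length 5. The slice token[:4] selects indices [0, 1, 2, 3] (0->'l', 1->'e', 2->'x', 3->'e'), giving 'lexe'.

'lexe'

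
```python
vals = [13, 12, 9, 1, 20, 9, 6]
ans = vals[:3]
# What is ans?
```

vals has length 7. The slice vals[:3] selects indices [0, 1, 2] (0->13, 1->12, 2->9), giving [13, 12, 9].

[13, 12, 9]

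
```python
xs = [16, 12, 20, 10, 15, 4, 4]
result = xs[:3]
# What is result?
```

xs has length 7. The slice xs[:3] selects indices [0, 1, 2] (0->16, 1->12, 2->20), giving [16, 12, 20].

[16, 12, 20]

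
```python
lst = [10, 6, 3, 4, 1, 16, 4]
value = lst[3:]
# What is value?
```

lst has length 7. The slice lst[3:] selects indices [3, 4, 5, 6] (3->4, 4->1, 5->16, 6->4), giving [4, 1, 16, 4].

[4, 1, 16, 4]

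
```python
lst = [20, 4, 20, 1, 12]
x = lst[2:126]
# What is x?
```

lst has length 5. The slice lst[2:126] selects indices [2, 3, 4] (2->20, 3->1, 4->12), giving [20, 1, 12].

[20, 1, 12]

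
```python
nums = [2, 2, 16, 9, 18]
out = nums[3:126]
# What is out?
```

nums has length 5. The slice nums[3:126] selects indices [3, 4] (3->9, 4->18), giving [9, 18].

[9, 18]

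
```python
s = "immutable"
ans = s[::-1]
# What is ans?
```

s has length 9. The slice s[::-1] selects indices [8, 7, 6, 5, 4, 3, 2, 1, 0] (8->'e', 7->'l', 6->'b', 5->'a', 4->'t', 3->'u', 2->'m', 1->'m', 0->'i'), giving 'elbatummi'.

'elbatummi'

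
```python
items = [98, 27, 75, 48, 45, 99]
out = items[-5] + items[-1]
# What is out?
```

items has length 6. Negative index -5 maps to positive index 6 + (-5) = 1. items[1] = 27.
items has length 6. Negative index -1 maps to positive index 6 + (-1) = 5. items[5] = 99.
Sum: 27 + 99 = 126.

126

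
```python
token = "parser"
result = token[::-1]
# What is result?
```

token has length 6. The slice token[::-1] selects indices [5, 4, 3, 2, 1, 0] (5->'r', 4->'e', 3->'s', 2->'r', 1->'a', 0->'p'), giving 'resrap'.

'resrap'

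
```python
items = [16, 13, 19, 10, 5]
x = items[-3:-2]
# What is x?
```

items has length 5. The slice items[-3:-2] selects indices [2] (2->19), giving [19].

[19]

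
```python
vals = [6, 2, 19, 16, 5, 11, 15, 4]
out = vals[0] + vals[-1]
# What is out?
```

vals has length 8. vals[0] = 6.
vals has length 8. Negative index -1 maps to positive index 8 + (-1) = 7. vals[7] = 4.
Sum: 6 + 4 = 10.

10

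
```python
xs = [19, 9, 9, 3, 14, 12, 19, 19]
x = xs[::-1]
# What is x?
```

xs has length 8. The slice xs[::-1] selects indices [7, 6, 5, 4, 3, 2, 1, 0] (7->19, 6->19, 5->12, 4->14, 3->3, 2->9, 1->9, 0->19), giving [19, 19, 12, 14, 3, 9, 9, 19].

[19, 19, 12, 14, 3, 9, 9, 19]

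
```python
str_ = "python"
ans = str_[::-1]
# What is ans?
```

str_ has length 6. The slice str_[::-1] selects indices [5, 4, 3, 2, 1, 0] (5->'n', 4->'o', 3->'h', 2->'t', 1->'y', 0->'p'), giving 'nohtyp'.

'nohtyp'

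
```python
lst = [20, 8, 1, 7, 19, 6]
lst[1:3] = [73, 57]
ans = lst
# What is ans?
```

lst starts as [20, 8, 1, 7, 19, 6] (length 6). The slice lst[1:3] covers indices [1, 2] with values [8, 1]. Replacing that slice with [73, 57] (same length) produces [20, 73, 57, 7, 19, 6].

[20, 73, 57, 7, 19, 6]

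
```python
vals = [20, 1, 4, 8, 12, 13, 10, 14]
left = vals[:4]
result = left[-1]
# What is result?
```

vals has length 8. The slice vals[:4] selects indices [0, 1, 2, 3] (0->20, 1->1, 2->4, 3->8), giving [20, 1, 4, 8]. So left = [20, 1, 4, 8]. Then left[-1] = 8.

8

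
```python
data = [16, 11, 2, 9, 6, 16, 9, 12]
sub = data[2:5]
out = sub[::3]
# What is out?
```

data has length 8. The slice data[2:5] selects indices [2, 3, 4] (2->2, 3->9, 4->6), giving [2, 9, 6]. So sub = [2, 9, 6]. sub has length 3. The slice sub[::3] selects indices [0] (0->2), giving [2].

[2]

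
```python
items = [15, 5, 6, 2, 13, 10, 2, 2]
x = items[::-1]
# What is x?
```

items has length 8. The slice items[::-1] selects indices [7, 6, 5, 4, 3, 2, 1, 0] (7->2, 6->2, 5->10, 4->13, 3->2, 2->6, 1->5, 0->15), giving [2, 2, 10, 13, 2, 6, 5, 15].

[2, 2, 10, 13, 2, 6, 5, 15]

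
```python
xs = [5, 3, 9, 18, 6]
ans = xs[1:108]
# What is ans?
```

xs has length 5. The slice xs[1:108] selects indices [1, 2, 3, 4] (1->3, 2->9, 3->18, 4->6), giving [3, 9, 18, 6].

[3, 9, 18, 6]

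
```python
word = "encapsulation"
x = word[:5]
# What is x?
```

word has length 13. The slice word[:5] selects indices [0, 1, 2, 3, 4] (0->'e', 1->'n', 2->'c', 3->'a', 4->'p'), giving 'encap'.

'encap'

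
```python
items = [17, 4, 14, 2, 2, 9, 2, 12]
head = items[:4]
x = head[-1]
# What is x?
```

items has length 8. The slice items[:4] selects indices [0, 1, 2, 3] (0->17, 1->4, 2->14, 3->2), giving [17, 4, 14, 2]. So head = [17, 4, 14, 2]. Then head[-1] = 2.

2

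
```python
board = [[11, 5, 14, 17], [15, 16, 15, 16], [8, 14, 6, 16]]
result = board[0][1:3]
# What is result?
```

board[0] = [11, 5, 14, 17]. board[0] has length 4. The slice board[0][1:3] selects indices [1, 2] (1->5, 2->14), giving [5, 14].

[5, 14]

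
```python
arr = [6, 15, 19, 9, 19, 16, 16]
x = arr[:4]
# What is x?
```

arr has length 7. The slice arr[:4] selects indices [0, 1, 2, 3] (0->6, 1->15, 2->19, 3->9), giving [6, 15, 19, 9].

[6, 15, 19, 9]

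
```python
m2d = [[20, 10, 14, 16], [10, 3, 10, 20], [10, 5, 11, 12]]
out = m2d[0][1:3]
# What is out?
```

m2d[0] = [20, 10, 14, 16]. m2d[0] has length 4. The slice m2d[0][1:3] selects indices [1, 2] (1->10, 2->14), giving [10, 14].

[10, 14]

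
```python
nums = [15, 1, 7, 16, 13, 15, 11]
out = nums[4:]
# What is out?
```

nums has length 7. The slice nums[4:] selects indices [4, 5, 6] (4->13, 5->15, 6->11), giving [13, 15, 11].

[13, 15, 11]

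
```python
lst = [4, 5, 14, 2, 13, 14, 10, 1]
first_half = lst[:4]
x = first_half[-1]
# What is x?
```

lst has length 8. The slice lst[:4] selects indices [0, 1, 2, 3] (0->4, 1->5, 2->14, 3->2), giving [4, 5, 14, 2]. So first_half = [4, 5, 14, 2]. Then first_half[-1] = 2.

2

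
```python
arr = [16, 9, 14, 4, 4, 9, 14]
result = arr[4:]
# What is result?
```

arr has length 7. The slice arr[4:] selects indices [4, 5, 6] (4->4, 5->9, 6->14), giving [4, 9, 14].

[4, 9, 14]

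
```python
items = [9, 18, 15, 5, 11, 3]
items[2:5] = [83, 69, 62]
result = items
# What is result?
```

items starts as [9, 18, 15, 5, 11, 3] (length 6). The slice items[2:5] covers indices [2, 3, 4] with values [15, 5, 11]. Replacing that slice with [83, 69, 62] (same length) produces [9, 18, 83, 69, 62, 3].

[9, 18, 83, 69, 62, 3]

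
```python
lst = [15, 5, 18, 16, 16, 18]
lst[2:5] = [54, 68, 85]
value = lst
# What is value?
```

lst starts as [15, 5, 18, 16, 16, 18] (length 6). The slice lst[2:5] covers indices [2, 3, 4] with values [18, 16, 16]. Replacing that slice with [54, 68, 85] (same length) produces [15, 5, 54, 68, 85, 18].

[15, 5, 54, 68, 85, 18]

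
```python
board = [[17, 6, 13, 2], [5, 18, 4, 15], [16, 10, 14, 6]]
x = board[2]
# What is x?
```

board has 3 rows. Row 2 is [16, 10, 14, 6].

[16, 10, 14, 6]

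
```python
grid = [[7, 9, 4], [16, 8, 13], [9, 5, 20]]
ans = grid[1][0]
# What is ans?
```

grid[1] = [16, 8, 13]. Taking column 0 of that row yields 16.

16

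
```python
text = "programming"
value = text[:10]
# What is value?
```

text has length 11. The slice text[:10] selects indices [0, 1, 2, 3, 4, 5, 6, 7, 8, 9] (0->'p', 1->'r', 2->'o', 3->'g', 4->'r', 5->'a', 6->'m', 7->'m', 8->'i', 9->'n'), giving 'programmin'.

'programmin'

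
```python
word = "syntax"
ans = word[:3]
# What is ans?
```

word has length 6. The slice word[:3] selects indices [0, 1, 2] (0->'s', 1->'y', 2->'n'), giving 'syn'.

'syn'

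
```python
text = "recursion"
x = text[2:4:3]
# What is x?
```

text has length 9. The slice text[2:4:3] selects indices [2] (2->'c'), giving 'c'.

'c'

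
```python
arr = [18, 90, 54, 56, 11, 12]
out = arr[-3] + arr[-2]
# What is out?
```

arr has length 6. Negative index -3 maps to positive index 6 + (-3) = 3. arr[3] = 56.
arr has length 6. Negative index -2 maps to positive index 6 + (-2) = 4. arr[4] = 11.
Sum: 56 + 11 = 67.

67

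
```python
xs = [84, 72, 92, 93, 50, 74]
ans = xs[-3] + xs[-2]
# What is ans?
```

xs has length 6. Negative index -3 maps to positive index 6 + (-3) = 3. xs[3] = 93.
xs has length 6. Negative index -2 maps to positive index 6 + (-2) = 4. xs[4] = 50.
Sum: 93 + 50 = 143.

143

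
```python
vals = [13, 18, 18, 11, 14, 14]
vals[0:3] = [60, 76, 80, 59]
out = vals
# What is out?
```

vals starts as [13, 18, 18, 11, 14, 14] (length 6). The slice vals[0:3] covers indices [0, 1, 2] with values [13, 18, 18]. Replacing that slice with [60, 76, 80, 59] (different length) produces [60, 76, 80, 59, 11, 14, 14].

[60, 76, 80, 59, 11, 14, 14]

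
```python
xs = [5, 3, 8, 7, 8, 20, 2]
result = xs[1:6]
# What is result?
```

xs has length 7. The slice xs[1:6] selects indices [1, 2, 3, 4, 5] (1->3, 2->8, 3->7, 4->8, 5->20), giving [3, 8, 7, 8, 20].

[3, 8, 7, 8, 20]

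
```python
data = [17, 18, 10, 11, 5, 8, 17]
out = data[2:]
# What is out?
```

data has length 7. The slice data[2:] selects indices [2, 3, 4, 5, 6] (2->10, 3->11, 4->5, 5->8, 6->17), giving [10, 11, 5, 8, 17].

[10, 11, 5, 8, 17]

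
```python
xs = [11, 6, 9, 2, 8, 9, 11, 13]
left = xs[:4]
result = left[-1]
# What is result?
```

xs has length 8. The slice xs[:4] selects indices [0, 1, 2, 3] (0->11, 1->6, 2->9, 3->2), giving [11, 6, 9, 2]. So left = [11, 6, 9, 2]. Then left[-1] = 2.

2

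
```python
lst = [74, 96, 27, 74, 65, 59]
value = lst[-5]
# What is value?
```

lst has length 6. Negative index -5 maps to positive index 6 + (-5) = 1. lst[1] = 96.

96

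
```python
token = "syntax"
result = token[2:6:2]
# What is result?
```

token has length 6. The slice token[2:6:2] selects indices [2, 4] (2->'n', 4->'a'), giving 'na'.

'na'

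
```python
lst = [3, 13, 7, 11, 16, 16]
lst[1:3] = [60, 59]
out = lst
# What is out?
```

lst starts as [3, 13, 7, 11, 16, 16] (length 6). The slice lst[1:3] covers indices [1, 2] with values [13, 7]. Replacing that slice with [60, 59] (same length) produces [3, 60, 59, 11, 16, 16].

[3, 60, 59, 11, 16, 16]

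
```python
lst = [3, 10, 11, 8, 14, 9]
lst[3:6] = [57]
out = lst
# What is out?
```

lst starts as [3, 10, 11, 8, 14, 9] (length 6). The slice lst[3:6] covers indices [3, 4, 5] with values [8, 14, 9]. Replacing that slice with [57] (different length) produces [3, 10, 11, 57].

[3, 10, 11, 57]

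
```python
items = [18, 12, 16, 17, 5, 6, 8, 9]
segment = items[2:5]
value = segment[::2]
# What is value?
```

items has length 8. The slice items[2:5] selects indices [2, 3, 4] (2->16, 3->17, 4->5), giving [16, 17, 5]. So segment = [16, 17, 5]. segment has length 3. The slice segment[::2] selects indices [0, 2] (0->16, 2->5), giving [16, 5].

[16, 5]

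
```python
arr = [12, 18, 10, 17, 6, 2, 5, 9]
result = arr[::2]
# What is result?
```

arr has length 8. The slice arr[::2] selects indices [0, 2, 4, 6] (0->12, 2->10, 4->6, 6->5), giving [12, 10, 6, 5].

[12, 10, 6, 5]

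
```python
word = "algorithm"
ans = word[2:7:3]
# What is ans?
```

word has length 9. The slice word[2:7:3] selects indices [2, 5] (2->'g', 5->'i'), giving 'gi'.

'gi'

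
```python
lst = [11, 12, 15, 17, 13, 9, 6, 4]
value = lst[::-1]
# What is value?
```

lst has length 8. The slice lst[::-1] selects indices [7, 6, 5, 4, 3, 2, 1, 0] (7->4, 6->6, 5->9, 4->13, 3->17, 2->15, 1->12, 0->11), giving [4, 6, 9, 13, 17, 15, 12, 11].

[4, 6, 9, 13, 17, 15, 12, 11]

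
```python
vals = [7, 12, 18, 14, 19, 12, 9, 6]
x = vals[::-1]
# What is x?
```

vals has length 8. The slice vals[::-1] selects indices [7, 6, 5, 4, 3, 2, 1, 0] (7->6, 6->9, 5->12, 4->19, 3->14, 2->18, 1->12, 0->7), giving [6, 9, 12, 19, 14, 18, 12, 7].

[6, 9, 12, 19, 14, 18, 12, 7]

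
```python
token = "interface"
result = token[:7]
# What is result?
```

token has length 9. The slice token[:7] selects indices [0, 1, 2, 3, 4, 5, 6] (0->'i', 1->'n', 2->'t', 3->'e', 4->'r', 5->'f', 6->'a'), giving 'interfa'.

'interfa'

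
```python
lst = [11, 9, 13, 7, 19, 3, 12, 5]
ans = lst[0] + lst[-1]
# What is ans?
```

lst has length 8. lst[0] = 11.
lst has length 8. Negative index -1 maps to positive index 8 + (-1) = 7. lst[7] = 5.
Sum: 11 + 5 = 16.

16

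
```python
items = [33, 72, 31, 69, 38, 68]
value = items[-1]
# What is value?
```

items has length 6. Negative index -1 maps to positive index 6 + (-1) = 5. items[5] = 68.

68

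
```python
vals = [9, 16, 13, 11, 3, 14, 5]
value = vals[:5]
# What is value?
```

vals has length 7. The slice vals[:5] selects indices [0, 1, 2, 3, 4] (0->9, 1->16, 2->13, 3->11, 4->3), giving [9, 16, 13, 11, 3].

[9, 16, 13, 11, 3]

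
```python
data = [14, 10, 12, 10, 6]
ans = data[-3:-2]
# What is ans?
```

data has length 5. The slice data[-3:-2] selects indices [2] (2->12), giving [12].

[12]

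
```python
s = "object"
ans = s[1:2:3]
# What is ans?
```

s has length 6. The slice s[1:2:3] selects indices [1] (1->'b'), giving 'b'.

'b'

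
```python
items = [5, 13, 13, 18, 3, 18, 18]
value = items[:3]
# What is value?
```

items has length 7. The slice items[:3] selects indices [0, 1, 2] (0->5, 1->13, 2->13), giving [5, 13, 13].

[5, 13, 13]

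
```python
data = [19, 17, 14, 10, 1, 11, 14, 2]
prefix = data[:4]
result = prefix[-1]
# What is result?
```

data has length 8. The slice data[:4] selects indices [0, 1, 2, 3] (0->19, 1->17, 2->14, 3->10), giving [19, 17, 14, 10]. So prefix = [19, 17, 14, 10]. Then prefix[-1] = 10.

10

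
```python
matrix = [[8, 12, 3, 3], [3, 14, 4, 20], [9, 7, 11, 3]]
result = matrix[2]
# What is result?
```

matrix has 3 rows. Row 2 is [9, 7, 11, 3].

[9, 7, 11, 3]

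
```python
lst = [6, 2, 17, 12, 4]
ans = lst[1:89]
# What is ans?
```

lst has length 5. The slice lst[1:89] selects indices [1, 2, 3, 4] (1->2, 2->17, 3->12, 4->4), giving [2, 17, 12, 4].

[2, 17, 12, 4]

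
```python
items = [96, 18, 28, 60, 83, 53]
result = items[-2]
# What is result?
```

items has length 6. Negative index -2 maps to positive index 6 + (-2) = 4. items[4] = 83.

83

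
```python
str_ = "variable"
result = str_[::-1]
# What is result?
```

str_ has length 8. The slice str_[::-1] selects indices [7, 6, 5, 4, 3, 2, 1, 0] (7->'e', 6->'l', 5->'b', 4->'a', 3->'i', 2->'r', 1->'a', 0->'v'), giving 'elbairav'.

'elbairav'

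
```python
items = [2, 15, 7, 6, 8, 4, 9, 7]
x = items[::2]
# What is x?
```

items has length 8. The slice items[::2] selects indices [0, 2, 4, 6] (0->2, 2->7, 4->8, 6->9), giving [2, 7, 8, 9].

[2, 7, 8, 9]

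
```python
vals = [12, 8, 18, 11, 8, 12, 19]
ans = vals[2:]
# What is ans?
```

vals has length 7. The slice vals[2:] selects indices [2, 3, 4, 5, 6] (2->18, 3->11, 4->8, 5->12, 6->19), giving [18, 11, 8, 12, 19].

[18, 11, 8, 12, 19]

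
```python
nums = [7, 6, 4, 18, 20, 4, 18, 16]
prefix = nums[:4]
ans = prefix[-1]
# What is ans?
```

nums has length 8. The slice nums[:4] selects indices [0, 1, 2, 3] (0->7, 1->6, 2->4, 3->18), giving [7, 6, 4, 18]. So prefix = [7, 6, 4, 18]. Then prefix[-1] = 18.

18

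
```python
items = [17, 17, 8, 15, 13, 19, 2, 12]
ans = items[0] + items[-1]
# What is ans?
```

items has length 8. items[0] = 17.
items has length 8. Negative index -1 maps to positive index 8 + (-1) = 7. items[7] = 12.
Sum: 17 + 12 = 29.

29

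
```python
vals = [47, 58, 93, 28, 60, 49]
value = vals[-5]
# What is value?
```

vals has length 6. Negative index -5 maps to positive index 6 + (-5) = 1. vals[1] = 58.

58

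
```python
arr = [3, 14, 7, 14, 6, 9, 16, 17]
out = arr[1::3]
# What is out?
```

arr has length 8. The slice arr[1::3] selects indices [1, 4, 7] (1->14, 4->6, 7->17), giving [14, 6, 17].

[14, 6, 17]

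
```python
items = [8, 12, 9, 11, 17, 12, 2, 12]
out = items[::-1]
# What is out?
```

items has length 8. The slice items[::-1] selects indices [7, 6, 5, 4, 3, 2, 1, 0] (7->12, 6->2, 5->12, 4->17, 3->11, 2->9, 1->12, 0->8), giving [12, 2, 12, 17, 11, 9, 12, 8].

[12, 2, 12, 17, 11, 9, 12, 8]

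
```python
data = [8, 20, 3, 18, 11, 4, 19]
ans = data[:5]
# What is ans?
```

data has length 7. The slice data[:5] selects indices [0, 1, 2, 3, 4] (0->8, 1->20, 2->3, 3->18, 4->11), giving [8, 20, 3, 18, 11].

[8, 20, 3, 18, 11]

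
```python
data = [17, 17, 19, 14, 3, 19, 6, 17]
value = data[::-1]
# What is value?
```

data has length 8. The slice data[::-1] selects indices [7, 6, 5, 4, 3, 2, 1, 0] (7->17, 6->6, 5->19, 4->3, 3->14, 2->19, 1->17, 0->17), giving [17, 6, 19, 3, 14, 19, 17, 17].

[17, 6, 19, 3, 14, 19, 17, 17]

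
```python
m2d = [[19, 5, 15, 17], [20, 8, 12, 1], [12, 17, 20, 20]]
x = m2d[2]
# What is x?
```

m2d has 3 rows. Row 2 is [12, 17, 20, 20].

[12, 17, 20, 20]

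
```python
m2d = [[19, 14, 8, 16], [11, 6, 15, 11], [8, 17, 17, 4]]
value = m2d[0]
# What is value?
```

m2d has 3 rows. Row 0 is [19, 14, 8, 16].

[19, 14, 8, 16]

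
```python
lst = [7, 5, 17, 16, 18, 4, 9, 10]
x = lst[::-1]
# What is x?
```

lst has length 8. The slice lst[::-1] selects indices [7, 6, 5, 4, 3, 2, 1, 0] (7->10, 6->9, 5->4, 4->18, 3->16, 2->17, 1->5, 0->7), giving [10, 9, 4, 18, 16, 17, 5, 7].

[10, 9, 4, 18, 16, 17, 5, 7]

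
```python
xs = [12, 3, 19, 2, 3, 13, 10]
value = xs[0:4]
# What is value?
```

xs has length 7. The slice xs[0:4] selects indices [0, 1, 2, 3] (0->12, 1->3, 2->19, 3->2), giving [12, 3, 19, 2].

[12, 3, 19, 2]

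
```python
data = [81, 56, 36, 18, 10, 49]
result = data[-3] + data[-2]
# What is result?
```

data has length 6. Negative index -3 maps to positive index 6 + (-3) = 3. data[3] = 18.
data has length 6. Negative index -2 maps to positive index 6 + (-2) = 4. data[4] = 10.
Sum: 18 + 10 = 28.

28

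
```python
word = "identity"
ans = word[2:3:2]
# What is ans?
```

word has length 8. The slice word[2:3:2] selects indices [2] (2->'e'), giving 'e'.

'e'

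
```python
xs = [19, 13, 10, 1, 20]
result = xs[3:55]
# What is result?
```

xs has length 5. The slice xs[3:55] selects indices [3, 4] (3->1, 4->20), giving [1, 20].

[1, 20]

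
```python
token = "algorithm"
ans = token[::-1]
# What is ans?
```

token has length 9. The slice token[::-1] selects indices [8, 7, 6, 5, 4, 3, 2, 1, 0] (8->'m', 7->'h', 6->'t', 5->'i', 4->'r', 3->'o', 2->'g', 1->'l', 0->'a'), giving 'mhtirogla'.

'mhtirogla'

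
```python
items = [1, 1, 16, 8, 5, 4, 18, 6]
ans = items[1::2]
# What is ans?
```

items has length 8. The slice items[1::2] selects indices [1, 3, 5, 7] (1->1, 3->8, 5->4, 7->6), giving [1, 8, 4, 6].

[1, 8, 4, 6]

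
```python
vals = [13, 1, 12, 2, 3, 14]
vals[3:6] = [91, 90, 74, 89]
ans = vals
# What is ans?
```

vals starts as [13, 1, 12, 2, 3, 14] (length 6). The slice vals[3:6] covers indices [3, 4, 5] with values [2, 3, 14]. Replacing that slice with [91, 90, 74, 89] (different length) produces [13, 1, 12, 91, 90, 74, 89].

[13, 1, 12, 91, 90, 74, 89]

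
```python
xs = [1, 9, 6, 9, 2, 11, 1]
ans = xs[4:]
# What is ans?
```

xs has length 7. The slice xs[4:] selects indices [4, 5, 6] (4->2, 5->11, 6->1), giving [2, 11, 1].

[2, 11, 1]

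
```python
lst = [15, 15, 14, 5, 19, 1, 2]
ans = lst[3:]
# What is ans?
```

lst has length 7. The slice lst[3:] selects indices [3, 4, 5, 6] (3->5, 4->19, 5->1, 6->2), giving [5, 19, 1, 2].

[5, 19, 1, 2]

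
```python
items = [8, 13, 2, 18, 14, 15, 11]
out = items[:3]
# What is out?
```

items has length 7. The slice items[:3] selects indices [0, 1, 2] (0->8, 1->13, 2->2), giving [8, 13, 2].

[8, 13, 2]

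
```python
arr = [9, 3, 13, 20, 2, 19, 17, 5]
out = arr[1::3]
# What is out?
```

arr has length 8. The slice arr[1::3] selects indices [1, 4, 7] (1->3, 4->2, 7->5), giving [3, 2, 5].

[3, 2, 5]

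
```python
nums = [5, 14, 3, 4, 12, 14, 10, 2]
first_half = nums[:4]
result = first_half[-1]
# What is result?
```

nums has length 8. The slice nums[:4] selects indices [0, 1, 2, 3] (0->5, 1->14, 2->3, 3->4), giving [5, 14, 3, 4]. So first_half = [5, 14, 3, 4]. Then first_half[-1] = 4.

4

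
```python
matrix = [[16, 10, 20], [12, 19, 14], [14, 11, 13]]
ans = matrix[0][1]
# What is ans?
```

matrix[0] = [16, 10, 20]. Taking column 1 of that row yields 10.

10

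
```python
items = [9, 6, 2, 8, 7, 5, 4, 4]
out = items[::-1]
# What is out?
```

items has length 8. The slice items[::-1] selects indices [7, 6, 5, 4, 3, 2, 1, 0] (7->4, 6->4, 5->5, 4->7, 3->8, 2->2, 1->6, 0->9), giving [4, 4, 5, 7, 8, 2, 6, 9].

[4, 4, 5, 7, 8, 2, 6, 9]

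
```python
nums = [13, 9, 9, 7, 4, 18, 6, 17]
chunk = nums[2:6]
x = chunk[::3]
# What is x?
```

nums has length 8. The slice nums[2:6] selects indices [2, 3, 4, 5] (2->9, 3->7, 4->4, 5->18), giving [9, 7, 4, 18]. So chunk = [9, 7, 4, 18]. chunk has length 4. The slice chunk[::3] selects indices [0, 3] (0->9, 3->18), giving [9, 18].

[9, 18]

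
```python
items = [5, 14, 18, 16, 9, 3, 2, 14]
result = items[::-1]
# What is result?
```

items has length 8. The slice items[::-1] selects indices [7, 6, 5, 4, 3, 2, 1, 0] (7->14, 6->2, 5->3, 4->9, 3->16, 2->18, 1->14, 0->5), giving [14, 2, 3, 9, 16, 18, 14, 5].

[14, 2, 3, 9, 16, 18, 14, 5]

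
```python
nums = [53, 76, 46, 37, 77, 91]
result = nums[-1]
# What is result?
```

nums has length 6. Negative index -1 maps to positive index 6 + (-1) = 5. nums[5] = 91.

91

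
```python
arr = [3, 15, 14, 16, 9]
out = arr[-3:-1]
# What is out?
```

arr has length 5. The slice arr[-3:-1] selects indices [2, 3] (2->14, 3->16), giving [14, 16].

[14, 16]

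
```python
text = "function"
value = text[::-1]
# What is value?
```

text has length 8. The slice text[::-1] selects indices [7, 6, 5, 4, 3, 2, 1, 0] (7->'n', 6->'o', 5->'i', 4->'t', 3->'c', 2->'n', 1->'u', 0->'f'), giving 'noitcnuf'.

'noitcnuf'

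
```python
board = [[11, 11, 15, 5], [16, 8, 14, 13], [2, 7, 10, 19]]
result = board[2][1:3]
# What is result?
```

board[2] = [2, 7, 10, 19]. board[2] has length 4. The slice board[2][1:3] selects indices [1, 2] (1->7, 2->10), giving [7, 10].

[7, 10]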